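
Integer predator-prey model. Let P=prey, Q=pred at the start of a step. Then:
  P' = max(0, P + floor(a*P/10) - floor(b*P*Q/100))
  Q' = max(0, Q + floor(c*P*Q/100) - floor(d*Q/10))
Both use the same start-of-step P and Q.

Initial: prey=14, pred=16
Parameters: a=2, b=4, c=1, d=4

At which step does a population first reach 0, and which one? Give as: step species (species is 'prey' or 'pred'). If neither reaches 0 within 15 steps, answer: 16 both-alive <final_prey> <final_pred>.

Step 1: prey: 14+2-8=8; pred: 16+2-6=12
Step 2: prey: 8+1-3=6; pred: 12+0-4=8
Step 3: prey: 6+1-1=6; pred: 8+0-3=5
Step 4: prey: 6+1-1=6; pred: 5+0-2=3
Step 5: prey: 6+1-0=7; pred: 3+0-1=2
Step 6: prey: 7+1-0=8; pred: 2+0-0=2
Step 7: prey: 8+1-0=9; pred: 2+0-0=2
Step 8: prey: 9+1-0=10; pred: 2+0-0=2
Step 9: prey: 10+2-0=12; pred: 2+0-0=2
Step 10: prey: 12+2-0=14; pred: 2+0-0=2
Step 11: prey: 14+2-1=15; pred: 2+0-0=2
Step 12: prey: 15+3-1=17; pred: 2+0-0=2
Step 13: prey: 17+3-1=19; pred: 2+0-0=2
Step 14: prey: 19+3-1=21; pred: 2+0-0=2
Step 15: prey: 21+4-1=24; pred: 2+0-0=2
No extinction within 15 steps

Answer: 16 both-alive 24 2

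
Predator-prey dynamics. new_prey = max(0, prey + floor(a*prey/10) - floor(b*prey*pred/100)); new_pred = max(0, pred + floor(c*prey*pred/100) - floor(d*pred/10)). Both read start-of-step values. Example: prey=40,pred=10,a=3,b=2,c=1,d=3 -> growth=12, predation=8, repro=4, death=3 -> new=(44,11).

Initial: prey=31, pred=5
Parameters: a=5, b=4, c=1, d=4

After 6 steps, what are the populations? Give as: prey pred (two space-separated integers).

Answer: 137 16

Derivation:
Step 1: prey: 31+15-6=40; pred: 5+1-2=4
Step 2: prey: 40+20-6=54; pred: 4+1-1=4
Step 3: prey: 54+27-8=73; pred: 4+2-1=5
Step 4: prey: 73+36-14=95; pred: 5+3-2=6
Step 5: prey: 95+47-22=120; pred: 6+5-2=9
Step 6: prey: 120+60-43=137; pred: 9+10-3=16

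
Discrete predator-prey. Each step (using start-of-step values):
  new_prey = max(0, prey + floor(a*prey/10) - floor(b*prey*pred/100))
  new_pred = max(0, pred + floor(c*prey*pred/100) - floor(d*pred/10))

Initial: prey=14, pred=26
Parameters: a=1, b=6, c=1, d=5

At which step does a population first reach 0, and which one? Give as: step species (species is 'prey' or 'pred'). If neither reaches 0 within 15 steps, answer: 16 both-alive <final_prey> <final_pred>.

Answer: 1 prey

Derivation:
Step 1: prey: 14+1-21=0; pred: 26+3-13=16
First extinction: prey at step 1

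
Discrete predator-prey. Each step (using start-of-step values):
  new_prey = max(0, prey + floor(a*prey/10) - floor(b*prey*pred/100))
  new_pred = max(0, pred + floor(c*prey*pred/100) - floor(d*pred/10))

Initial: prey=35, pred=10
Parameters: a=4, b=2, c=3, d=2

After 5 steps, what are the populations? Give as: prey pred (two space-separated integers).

Answer: 0 103

Derivation:
Step 1: prey: 35+14-7=42; pred: 10+10-2=18
Step 2: prey: 42+16-15=43; pred: 18+22-3=37
Step 3: prey: 43+17-31=29; pred: 37+47-7=77
Step 4: prey: 29+11-44=0; pred: 77+66-15=128
Step 5: prey: 0+0-0=0; pred: 128+0-25=103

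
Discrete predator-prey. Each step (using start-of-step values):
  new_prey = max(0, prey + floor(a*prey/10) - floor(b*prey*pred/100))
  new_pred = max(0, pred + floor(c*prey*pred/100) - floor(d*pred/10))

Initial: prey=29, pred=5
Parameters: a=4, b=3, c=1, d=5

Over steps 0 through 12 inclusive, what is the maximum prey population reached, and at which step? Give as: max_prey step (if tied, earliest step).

Step 1: prey: 29+11-4=36; pred: 5+1-2=4
Step 2: prey: 36+14-4=46; pred: 4+1-2=3
Step 3: prey: 46+18-4=60; pred: 3+1-1=3
Step 4: prey: 60+24-5=79; pred: 3+1-1=3
Step 5: prey: 79+31-7=103; pred: 3+2-1=4
Step 6: prey: 103+41-12=132; pred: 4+4-2=6
Step 7: prey: 132+52-23=161; pred: 6+7-3=10
Step 8: prey: 161+64-48=177; pred: 10+16-5=21
Step 9: prey: 177+70-111=136; pred: 21+37-10=48
Step 10: prey: 136+54-195=0; pred: 48+65-24=89
Step 11: prey: 0+0-0=0; pred: 89+0-44=45
Step 12: prey: 0+0-0=0; pred: 45+0-22=23
Max prey = 177 at step 8

Answer: 177 8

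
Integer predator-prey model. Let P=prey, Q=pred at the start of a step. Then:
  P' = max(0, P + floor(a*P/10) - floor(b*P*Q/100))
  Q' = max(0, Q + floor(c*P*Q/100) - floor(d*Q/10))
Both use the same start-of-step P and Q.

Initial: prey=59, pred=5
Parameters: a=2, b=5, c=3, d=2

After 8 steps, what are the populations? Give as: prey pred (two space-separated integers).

Answer: 0 20

Derivation:
Step 1: prey: 59+11-14=56; pred: 5+8-1=12
Step 2: prey: 56+11-33=34; pred: 12+20-2=30
Step 3: prey: 34+6-51=0; pred: 30+30-6=54
Step 4: prey: 0+0-0=0; pred: 54+0-10=44
Step 5: prey: 0+0-0=0; pred: 44+0-8=36
Step 6: prey: 0+0-0=0; pred: 36+0-7=29
Step 7: prey: 0+0-0=0; pred: 29+0-5=24
Step 8: prey: 0+0-0=0; pred: 24+0-4=20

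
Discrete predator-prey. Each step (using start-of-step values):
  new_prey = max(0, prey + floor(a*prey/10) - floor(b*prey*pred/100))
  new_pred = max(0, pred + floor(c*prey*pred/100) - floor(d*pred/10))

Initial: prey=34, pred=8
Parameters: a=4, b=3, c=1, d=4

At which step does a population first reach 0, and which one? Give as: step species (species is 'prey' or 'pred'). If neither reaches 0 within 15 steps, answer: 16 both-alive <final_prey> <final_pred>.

Step 1: prey: 34+13-8=39; pred: 8+2-3=7
Step 2: prey: 39+15-8=46; pred: 7+2-2=7
Step 3: prey: 46+18-9=55; pred: 7+3-2=8
Step 4: prey: 55+22-13=64; pred: 8+4-3=9
Step 5: prey: 64+25-17=72; pred: 9+5-3=11
Step 6: prey: 72+28-23=77; pred: 11+7-4=14
Step 7: prey: 77+30-32=75; pred: 14+10-5=19
Step 8: prey: 75+30-42=63; pred: 19+14-7=26
Step 9: prey: 63+25-49=39; pred: 26+16-10=32
Step 10: prey: 39+15-37=17; pred: 32+12-12=32
Step 11: prey: 17+6-16=7; pred: 32+5-12=25
Step 12: prey: 7+2-5=4; pred: 25+1-10=16
Step 13: prey: 4+1-1=4; pred: 16+0-6=10
Step 14: prey: 4+1-1=4; pred: 10+0-4=6
Step 15: prey: 4+1-0=5; pred: 6+0-2=4
No extinction within 15 steps

Answer: 16 both-alive 5 4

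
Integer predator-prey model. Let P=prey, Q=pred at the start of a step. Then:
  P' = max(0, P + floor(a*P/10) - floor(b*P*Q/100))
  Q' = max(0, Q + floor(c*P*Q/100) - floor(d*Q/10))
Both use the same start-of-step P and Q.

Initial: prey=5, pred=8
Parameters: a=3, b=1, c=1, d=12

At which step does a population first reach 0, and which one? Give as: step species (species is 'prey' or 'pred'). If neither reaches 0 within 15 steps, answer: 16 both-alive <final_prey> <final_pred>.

Answer: 1 pred

Derivation:
Step 1: prey: 5+1-0=6; pred: 8+0-9=0
First extinction: pred at step 1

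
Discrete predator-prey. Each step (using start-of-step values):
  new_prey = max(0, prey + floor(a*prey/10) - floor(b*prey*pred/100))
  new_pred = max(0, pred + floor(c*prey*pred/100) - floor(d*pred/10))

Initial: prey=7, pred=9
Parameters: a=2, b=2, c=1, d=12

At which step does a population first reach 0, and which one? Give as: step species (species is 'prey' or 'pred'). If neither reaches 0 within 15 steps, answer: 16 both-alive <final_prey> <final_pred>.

Answer: 1 pred

Derivation:
Step 1: prey: 7+1-1=7; pred: 9+0-10=0
First extinction: pred at step 1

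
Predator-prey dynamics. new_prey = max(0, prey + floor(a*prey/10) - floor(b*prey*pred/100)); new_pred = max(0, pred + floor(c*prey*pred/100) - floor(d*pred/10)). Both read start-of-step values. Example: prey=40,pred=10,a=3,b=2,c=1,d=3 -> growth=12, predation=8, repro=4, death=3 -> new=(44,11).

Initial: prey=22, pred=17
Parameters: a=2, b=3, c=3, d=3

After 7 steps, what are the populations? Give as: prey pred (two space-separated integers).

Answer: 1 7

Derivation:
Step 1: prey: 22+4-11=15; pred: 17+11-5=23
Step 2: prey: 15+3-10=8; pred: 23+10-6=27
Step 3: prey: 8+1-6=3; pred: 27+6-8=25
Step 4: prey: 3+0-2=1; pred: 25+2-7=20
Step 5: prey: 1+0-0=1; pred: 20+0-6=14
Step 6: prey: 1+0-0=1; pred: 14+0-4=10
Step 7: prey: 1+0-0=1; pred: 10+0-3=7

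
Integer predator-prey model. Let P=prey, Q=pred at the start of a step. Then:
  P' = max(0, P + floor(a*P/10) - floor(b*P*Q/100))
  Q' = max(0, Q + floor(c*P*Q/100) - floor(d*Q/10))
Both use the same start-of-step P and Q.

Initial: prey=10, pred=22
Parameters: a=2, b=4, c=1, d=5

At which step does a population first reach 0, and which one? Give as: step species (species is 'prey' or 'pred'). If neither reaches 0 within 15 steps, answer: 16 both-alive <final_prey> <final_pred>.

Answer: 16 both-alive 2 1

Derivation:
Step 1: prey: 10+2-8=4; pred: 22+2-11=13
Step 2: prey: 4+0-2=2; pred: 13+0-6=7
Step 3: prey: 2+0-0=2; pred: 7+0-3=4
Step 4: prey: 2+0-0=2; pred: 4+0-2=2
Step 5: prey: 2+0-0=2; pred: 2+0-1=1
Step 6: prey: 2+0-0=2; pred: 1+0-0=1
Steps 7-15: state stable at prey=2, pred=1 (no change)
No extinction within 15 steps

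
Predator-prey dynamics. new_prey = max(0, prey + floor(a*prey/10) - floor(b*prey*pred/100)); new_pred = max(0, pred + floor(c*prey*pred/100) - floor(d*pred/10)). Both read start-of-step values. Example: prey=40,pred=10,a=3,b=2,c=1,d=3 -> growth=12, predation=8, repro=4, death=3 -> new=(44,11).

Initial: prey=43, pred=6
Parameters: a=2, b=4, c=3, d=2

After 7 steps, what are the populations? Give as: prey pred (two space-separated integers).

Answer: 0 23

Derivation:
Step 1: prey: 43+8-10=41; pred: 6+7-1=12
Step 2: prey: 41+8-19=30; pred: 12+14-2=24
Step 3: prey: 30+6-28=8; pred: 24+21-4=41
Step 4: prey: 8+1-13=0; pred: 41+9-8=42
Step 5: prey: 0+0-0=0; pred: 42+0-8=34
Step 6: prey: 0+0-0=0; pred: 34+0-6=28
Step 7: prey: 0+0-0=0; pred: 28+0-5=23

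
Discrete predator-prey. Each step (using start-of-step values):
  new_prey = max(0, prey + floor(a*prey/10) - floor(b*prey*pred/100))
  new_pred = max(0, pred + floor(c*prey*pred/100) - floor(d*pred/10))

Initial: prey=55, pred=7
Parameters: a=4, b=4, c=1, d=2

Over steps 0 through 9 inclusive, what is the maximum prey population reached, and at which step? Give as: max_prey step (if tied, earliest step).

Step 1: prey: 55+22-15=62; pred: 7+3-1=9
Step 2: prey: 62+24-22=64; pred: 9+5-1=13
Step 3: prey: 64+25-33=56; pred: 13+8-2=19
Step 4: prey: 56+22-42=36; pred: 19+10-3=26
Step 5: prey: 36+14-37=13; pred: 26+9-5=30
Step 6: prey: 13+5-15=3; pred: 30+3-6=27
Step 7: prey: 3+1-3=1; pred: 27+0-5=22
Step 8: prey: 1+0-0=1; pred: 22+0-4=18
Step 9: prey: 1+0-0=1; pred: 18+0-3=15
Max prey = 64 at step 2

Answer: 64 2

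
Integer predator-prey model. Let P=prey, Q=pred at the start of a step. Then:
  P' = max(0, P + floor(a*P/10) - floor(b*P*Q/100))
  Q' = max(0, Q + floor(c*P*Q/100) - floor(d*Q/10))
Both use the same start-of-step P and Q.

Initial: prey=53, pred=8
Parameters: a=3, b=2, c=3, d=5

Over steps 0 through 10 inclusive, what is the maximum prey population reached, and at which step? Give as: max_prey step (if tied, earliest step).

Step 1: prey: 53+15-8=60; pred: 8+12-4=16
Step 2: prey: 60+18-19=59; pred: 16+28-8=36
Step 3: prey: 59+17-42=34; pred: 36+63-18=81
Step 4: prey: 34+10-55=0; pred: 81+82-40=123
Step 5: prey: 0+0-0=0; pred: 123+0-61=62
Step 6: prey: 0+0-0=0; pred: 62+0-31=31
Step 7: prey: 0+0-0=0; pred: 31+0-15=16
Step 8: prey: 0+0-0=0; pred: 16+0-8=8
Step 9: prey: 0+0-0=0; pred: 8+0-4=4
Step 10: prey: 0+0-0=0; pred: 4+0-2=2
Max prey = 60 at step 1

Answer: 60 1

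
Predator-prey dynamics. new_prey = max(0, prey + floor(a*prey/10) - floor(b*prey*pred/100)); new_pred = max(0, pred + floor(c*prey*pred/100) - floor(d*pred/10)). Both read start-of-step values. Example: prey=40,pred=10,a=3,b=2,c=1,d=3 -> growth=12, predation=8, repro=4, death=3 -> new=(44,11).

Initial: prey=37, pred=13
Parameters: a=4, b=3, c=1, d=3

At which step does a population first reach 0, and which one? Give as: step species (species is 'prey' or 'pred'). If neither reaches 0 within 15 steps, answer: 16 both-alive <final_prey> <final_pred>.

Answer: 16 both-alive 33 9

Derivation:
Step 1: prey: 37+14-14=37; pred: 13+4-3=14
Step 2: prey: 37+14-15=36; pred: 14+5-4=15
Step 3: prey: 36+14-16=34; pred: 15+5-4=16
Step 4: prey: 34+13-16=31; pred: 16+5-4=17
Step 5: prey: 31+12-15=28; pred: 17+5-5=17
Step 6: prey: 28+11-14=25; pred: 17+4-5=16
Step 7: prey: 25+10-12=23; pred: 16+4-4=16
Step 8: prey: 23+9-11=21; pred: 16+3-4=15
Step 9: prey: 21+8-9=20; pred: 15+3-4=14
Step 10: prey: 20+8-8=20; pred: 14+2-4=12
Step 11: prey: 20+8-7=21; pred: 12+2-3=11
Step 12: prey: 21+8-6=23; pred: 11+2-3=10
Step 13: prey: 23+9-6=26; pred: 10+2-3=9
Step 14: prey: 26+10-7=29; pred: 9+2-2=9
Step 15: prey: 29+11-7=33; pred: 9+2-2=9
No extinction within 15 steps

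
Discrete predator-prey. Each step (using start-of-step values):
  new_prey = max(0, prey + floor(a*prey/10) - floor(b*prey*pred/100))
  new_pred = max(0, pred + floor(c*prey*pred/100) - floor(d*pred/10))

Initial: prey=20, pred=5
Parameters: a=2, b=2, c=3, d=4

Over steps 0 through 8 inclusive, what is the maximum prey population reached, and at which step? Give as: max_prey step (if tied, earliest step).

Step 1: prey: 20+4-2=22; pred: 5+3-2=6
Step 2: prey: 22+4-2=24; pred: 6+3-2=7
Step 3: prey: 24+4-3=25; pred: 7+5-2=10
Step 4: prey: 25+5-5=25; pred: 10+7-4=13
Step 5: prey: 25+5-6=24; pred: 13+9-5=17
Step 6: prey: 24+4-8=20; pred: 17+12-6=23
Step 7: prey: 20+4-9=15; pred: 23+13-9=27
Step 8: prey: 15+3-8=10; pred: 27+12-10=29
Max prey = 25 at step 3

Answer: 25 3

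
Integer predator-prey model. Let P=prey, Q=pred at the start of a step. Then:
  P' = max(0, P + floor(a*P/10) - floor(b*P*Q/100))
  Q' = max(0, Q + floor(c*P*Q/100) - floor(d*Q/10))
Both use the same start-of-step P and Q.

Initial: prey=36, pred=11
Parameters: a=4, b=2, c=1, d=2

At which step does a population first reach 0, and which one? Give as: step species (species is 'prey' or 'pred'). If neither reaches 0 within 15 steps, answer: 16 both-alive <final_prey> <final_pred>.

Step 1: prey: 36+14-7=43; pred: 11+3-2=12
Step 2: prey: 43+17-10=50; pred: 12+5-2=15
Step 3: prey: 50+20-15=55; pred: 15+7-3=19
Step 4: prey: 55+22-20=57; pred: 19+10-3=26
Step 5: prey: 57+22-29=50; pred: 26+14-5=35
Step 6: prey: 50+20-35=35; pred: 35+17-7=45
Step 7: prey: 35+14-31=18; pred: 45+15-9=51
Step 8: prey: 18+7-18=7; pred: 51+9-10=50
Step 9: prey: 7+2-7=2; pred: 50+3-10=43
Step 10: prey: 2+0-1=1; pred: 43+0-8=35
Step 11: prey: 1+0-0=1; pred: 35+0-7=28
Step 12: prey: 1+0-0=1; pred: 28+0-5=23
Step 13: prey: 1+0-0=1; pred: 23+0-4=19
Step 14: prey: 1+0-0=1; pred: 19+0-3=16
Step 15: prey: 1+0-0=1; pred: 16+0-3=13
No extinction within 15 steps

Answer: 16 both-alive 1 13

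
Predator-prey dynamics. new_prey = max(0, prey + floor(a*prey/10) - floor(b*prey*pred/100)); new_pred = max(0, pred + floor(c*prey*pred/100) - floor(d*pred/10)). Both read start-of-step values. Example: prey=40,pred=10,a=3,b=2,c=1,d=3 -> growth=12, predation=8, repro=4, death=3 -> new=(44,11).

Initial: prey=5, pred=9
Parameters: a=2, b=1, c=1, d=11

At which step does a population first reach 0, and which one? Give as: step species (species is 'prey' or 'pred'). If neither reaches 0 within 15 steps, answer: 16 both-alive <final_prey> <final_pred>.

Answer: 1 pred

Derivation:
Step 1: prey: 5+1-0=6; pred: 9+0-9=0
First extinction: pred at step 1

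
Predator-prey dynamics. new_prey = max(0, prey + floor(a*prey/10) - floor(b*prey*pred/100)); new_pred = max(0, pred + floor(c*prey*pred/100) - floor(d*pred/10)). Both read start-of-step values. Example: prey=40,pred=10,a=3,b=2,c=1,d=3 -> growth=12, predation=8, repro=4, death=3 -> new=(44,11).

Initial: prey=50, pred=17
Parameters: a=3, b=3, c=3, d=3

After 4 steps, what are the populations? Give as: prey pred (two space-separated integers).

Answer: 0 46

Derivation:
Step 1: prey: 50+15-25=40; pred: 17+25-5=37
Step 2: prey: 40+12-44=8; pred: 37+44-11=70
Step 3: prey: 8+2-16=0; pred: 70+16-21=65
Step 4: prey: 0+0-0=0; pred: 65+0-19=46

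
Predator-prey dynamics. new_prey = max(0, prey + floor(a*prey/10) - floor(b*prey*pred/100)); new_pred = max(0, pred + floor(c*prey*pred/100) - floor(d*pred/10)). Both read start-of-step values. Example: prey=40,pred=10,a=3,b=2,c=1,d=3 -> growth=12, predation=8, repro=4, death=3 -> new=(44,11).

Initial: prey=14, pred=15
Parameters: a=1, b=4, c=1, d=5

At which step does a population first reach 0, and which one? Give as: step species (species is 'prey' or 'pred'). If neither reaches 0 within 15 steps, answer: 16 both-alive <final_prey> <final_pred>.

Answer: 16 both-alive 4 1

Derivation:
Step 1: prey: 14+1-8=7; pred: 15+2-7=10
Step 2: prey: 7+0-2=5; pred: 10+0-5=5
Step 3: prey: 5+0-1=4; pred: 5+0-2=3
Step 4: prey: 4+0-0=4; pred: 3+0-1=2
Step 5: prey: 4+0-0=4; pred: 2+0-1=1
Step 6: prey: 4+0-0=4; pred: 1+0-0=1
Steps 7-15: state stable at prey=4, pred=1 (no change)
No extinction within 15 steps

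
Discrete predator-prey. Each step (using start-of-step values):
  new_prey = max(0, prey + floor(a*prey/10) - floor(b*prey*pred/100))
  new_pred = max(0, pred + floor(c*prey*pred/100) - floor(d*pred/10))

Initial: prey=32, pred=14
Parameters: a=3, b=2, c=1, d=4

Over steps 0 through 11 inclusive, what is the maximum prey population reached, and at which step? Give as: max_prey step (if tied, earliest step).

Step 1: prey: 32+9-8=33; pred: 14+4-5=13
Step 2: prey: 33+9-8=34; pred: 13+4-5=12
Step 3: prey: 34+10-8=36; pred: 12+4-4=12
Step 4: prey: 36+10-8=38; pred: 12+4-4=12
Step 5: prey: 38+11-9=40; pred: 12+4-4=12
Step 6: prey: 40+12-9=43; pred: 12+4-4=12
Step 7: prey: 43+12-10=45; pred: 12+5-4=13
Step 8: prey: 45+13-11=47; pred: 13+5-5=13
Step 9: prey: 47+14-12=49; pred: 13+6-5=14
Step 10: prey: 49+14-13=50; pred: 14+6-5=15
Step 11: prey: 50+15-15=50; pred: 15+7-6=16
Max prey = 50 at step 10

Answer: 50 10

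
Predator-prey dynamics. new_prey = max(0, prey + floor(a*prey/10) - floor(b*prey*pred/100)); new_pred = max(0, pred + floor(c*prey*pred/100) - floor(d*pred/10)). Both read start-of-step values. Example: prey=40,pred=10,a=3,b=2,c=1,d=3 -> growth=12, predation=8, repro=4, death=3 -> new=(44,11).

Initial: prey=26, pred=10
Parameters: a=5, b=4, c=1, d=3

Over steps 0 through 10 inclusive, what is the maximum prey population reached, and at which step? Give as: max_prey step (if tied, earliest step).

Step 1: prey: 26+13-10=29; pred: 10+2-3=9
Step 2: prey: 29+14-10=33; pred: 9+2-2=9
Step 3: prey: 33+16-11=38; pred: 9+2-2=9
Step 4: prey: 38+19-13=44; pred: 9+3-2=10
Step 5: prey: 44+22-17=49; pred: 10+4-3=11
Step 6: prey: 49+24-21=52; pred: 11+5-3=13
Step 7: prey: 52+26-27=51; pred: 13+6-3=16
Step 8: prey: 51+25-32=44; pred: 16+8-4=20
Step 9: prey: 44+22-35=31; pred: 20+8-6=22
Step 10: prey: 31+15-27=19; pred: 22+6-6=22
Max prey = 52 at step 6

Answer: 52 6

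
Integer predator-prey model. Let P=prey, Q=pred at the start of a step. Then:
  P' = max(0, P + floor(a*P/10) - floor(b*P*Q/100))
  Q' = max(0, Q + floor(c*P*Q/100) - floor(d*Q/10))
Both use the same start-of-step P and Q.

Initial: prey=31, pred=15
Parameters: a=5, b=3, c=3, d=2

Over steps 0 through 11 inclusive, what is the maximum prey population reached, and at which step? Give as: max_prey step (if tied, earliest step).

Step 1: prey: 31+15-13=33; pred: 15+13-3=25
Step 2: prey: 33+16-24=25; pred: 25+24-5=44
Step 3: prey: 25+12-33=4; pred: 44+33-8=69
Step 4: prey: 4+2-8=0; pred: 69+8-13=64
Step 5: prey: 0+0-0=0; pred: 64+0-12=52
Step 6: prey: 0+0-0=0; pred: 52+0-10=42
Step 7: prey: 0+0-0=0; pred: 42+0-8=34
Step 8: prey: 0+0-0=0; pred: 34+0-6=28
Step 9: prey: 0+0-0=0; pred: 28+0-5=23
Step 10: prey: 0+0-0=0; pred: 23+0-4=19
Step 11: prey: 0+0-0=0; pred: 19+0-3=16
Max prey = 33 at step 1

Answer: 33 1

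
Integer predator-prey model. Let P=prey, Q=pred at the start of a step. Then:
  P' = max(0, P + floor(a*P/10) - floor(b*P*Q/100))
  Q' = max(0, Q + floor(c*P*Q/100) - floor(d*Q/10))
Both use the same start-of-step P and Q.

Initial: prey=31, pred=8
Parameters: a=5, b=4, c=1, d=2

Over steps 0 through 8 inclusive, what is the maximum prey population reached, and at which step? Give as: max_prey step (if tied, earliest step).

Answer: 45 3

Derivation:
Step 1: prey: 31+15-9=37; pred: 8+2-1=9
Step 2: prey: 37+18-13=42; pred: 9+3-1=11
Step 3: prey: 42+21-18=45; pred: 11+4-2=13
Step 4: prey: 45+22-23=44; pred: 13+5-2=16
Step 5: prey: 44+22-28=38; pred: 16+7-3=20
Step 6: prey: 38+19-30=27; pred: 20+7-4=23
Step 7: prey: 27+13-24=16; pred: 23+6-4=25
Step 8: prey: 16+8-16=8; pred: 25+4-5=24
Max prey = 45 at step 3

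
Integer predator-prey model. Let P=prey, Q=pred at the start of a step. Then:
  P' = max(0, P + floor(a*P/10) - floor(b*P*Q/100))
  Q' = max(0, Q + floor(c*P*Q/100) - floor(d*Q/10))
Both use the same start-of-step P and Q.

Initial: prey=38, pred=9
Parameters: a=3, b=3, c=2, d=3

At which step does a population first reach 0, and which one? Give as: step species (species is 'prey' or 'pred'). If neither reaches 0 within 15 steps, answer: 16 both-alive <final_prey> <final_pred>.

Step 1: prey: 38+11-10=39; pred: 9+6-2=13
Step 2: prey: 39+11-15=35; pred: 13+10-3=20
Step 3: prey: 35+10-21=24; pred: 20+14-6=28
Step 4: prey: 24+7-20=11; pred: 28+13-8=33
Step 5: prey: 11+3-10=4; pred: 33+7-9=31
Step 6: prey: 4+1-3=2; pred: 31+2-9=24
Step 7: prey: 2+0-1=1; pred: 24+0-7=17
Step 8: prey: 1+0-0=1; pred: 17+0-5=12
Step 9: prey: 1+0-0=1; pred: 12+0-3=9
Step 10: prey: 1+0-0=1; pred: 9+0-2=7
Step 11: prey: 1+0-0=1; pred: 7+0-2=5
Step 12: prey: 1+0-0=1; pred: 5+0-1=4
Step 13: prey: 1+0-0=1; pred: 4+0-1=3
Step 14: prey: 1+0-0=1; pred: 3+0-0=3
Steps 15-15: state stable at prey=1, pred=3 (no change)
No extinction within 15 steps

Answer: 16 both-alive 1 3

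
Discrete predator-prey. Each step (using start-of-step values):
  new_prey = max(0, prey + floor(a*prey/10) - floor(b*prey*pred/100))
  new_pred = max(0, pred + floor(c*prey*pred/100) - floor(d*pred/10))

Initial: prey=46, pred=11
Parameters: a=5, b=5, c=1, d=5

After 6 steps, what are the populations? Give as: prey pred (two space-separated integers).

Step 1: prey: 46+23-25=44; pred: 11+5-5=11
Step 2: prey: 44+22-24=42; pred: 11+4-5=10
Step 3: prey: 42+21-21=42; pred: 10+4-5=9
Step 4: prey: 42+21-18=45; pred: 9+3-4=8
Step 5: prey: 45+22-18=49; pred: 8+3-4=7
Step 6: prey: 49+24-17=56; pred: 7+3-3=7

Answer: 56 7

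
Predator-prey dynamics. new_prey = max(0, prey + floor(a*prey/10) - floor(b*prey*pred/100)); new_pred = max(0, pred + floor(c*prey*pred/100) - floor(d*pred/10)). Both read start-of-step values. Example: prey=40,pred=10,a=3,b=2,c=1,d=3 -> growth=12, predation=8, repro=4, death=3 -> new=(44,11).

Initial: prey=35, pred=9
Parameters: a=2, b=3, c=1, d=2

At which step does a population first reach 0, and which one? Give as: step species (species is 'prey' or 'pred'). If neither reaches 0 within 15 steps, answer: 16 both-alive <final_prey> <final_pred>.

Step 1: prey: 35+7-9=33; pred: 9+3-1=11
Step 2: prey: 33+6-10=29; pred: 11+3-2=12
Step 3: prey: 29+5-10=24; pred: 12+3-2=13
Step 4: prey: 24+4-9=19; pred: 13+3-2=14
Step 5: prey: 19+3-7=15; pred: 14+2-2=14
Step 6: prey: 15+3-6=12; pred: 14+2-2=14
Step 7: prey: 12+2-5=9; pred: 14+1-2=13
Step 8: prey: 9+1-3=7; pred: 13+1-2=12
Step 9: prey: 7+1-2=6; pred: 12+0-2=10
Step 10: prey: 6+1-1=6; pred: 10+0-2=8
Step 11: prey: 6+1-1=6; pred: 8+0-1=7
Step 12: prey: 6+1-1=6; pred: 7+0-1=6
Step 13: prey: 6+1-1=6; pred: 6+0-1=5
Step 14: prey: 6+1-0=7; pred: 5+0-1=4
Step 15: prey: 7+1-0=8; pred: 4+0-0=4
No extinction within 15 steps

Answer: 16 both-alive 8 4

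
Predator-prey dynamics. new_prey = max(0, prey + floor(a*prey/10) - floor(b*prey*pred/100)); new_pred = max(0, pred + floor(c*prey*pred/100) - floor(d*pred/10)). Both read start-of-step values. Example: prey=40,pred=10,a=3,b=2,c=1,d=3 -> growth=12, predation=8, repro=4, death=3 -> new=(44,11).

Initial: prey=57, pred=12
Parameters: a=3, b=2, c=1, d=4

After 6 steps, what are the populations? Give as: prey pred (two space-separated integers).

Step 1: prey: 57+17-13=61; pred: 12+6-4=14
Step 2: prey: 61+18-17=62; pred: 14+8-5=17
Step 3: prey: 62+18-21=59; pred: 17+10-6=21
Step 4: prey: 59+17-24=52; pred: 21+12-8=25
Step 5: prey: 52+15-26=41; pred: 25+13-10=28
Step 6: prey: 41+12-22=31; pred: 28+11-11=28

Answer: 31 28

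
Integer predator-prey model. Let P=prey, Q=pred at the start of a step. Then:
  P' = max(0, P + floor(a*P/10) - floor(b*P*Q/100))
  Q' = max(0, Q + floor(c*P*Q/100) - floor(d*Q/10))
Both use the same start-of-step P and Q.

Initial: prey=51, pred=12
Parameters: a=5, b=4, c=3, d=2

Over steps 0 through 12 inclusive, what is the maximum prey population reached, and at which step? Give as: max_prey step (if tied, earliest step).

Answer: 52 1

Derivation:
Step 1: prey: 51+25-24=52; pred: 12+18-2=28
Step 2: prey: 52+26-58=20; pred: 28+43-5=66
Step 3: prey: 20+10-52=0; pred: 66+39-13=92
Step 4: prey: 0+0-0=0; pred: 92+0-18=74
Step 5: prey: 0+0-0=0; pred: 74+0-14=60
Step 6: prey: 0+0-0=0; pred: 60+0-12=48
Step 7: prey: 0+0-0=0; pred: 48+0-9=39
Step 8: prey: 0+0-0=0; pred: 39+0-7=32
Step 9: prey: 0+0-0=0; pred: 32+0-6=26
Step 10: prey: 0+0-0=0; pred: 26+0-5=21
Step 11: prey: 0+0-0=0; pred: 21+0-4=17
Step 12: prey: 0+0-0=0; pred: 17+0-3=14
Max prey = 52 at step 1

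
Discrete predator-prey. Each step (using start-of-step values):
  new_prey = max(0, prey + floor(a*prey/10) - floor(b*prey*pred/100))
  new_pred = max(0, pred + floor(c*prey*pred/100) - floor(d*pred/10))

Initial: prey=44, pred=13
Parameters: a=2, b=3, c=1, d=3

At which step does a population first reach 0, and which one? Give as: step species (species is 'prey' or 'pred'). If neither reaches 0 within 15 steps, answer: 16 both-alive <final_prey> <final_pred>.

Answer: 16 both-alive 14 3

Derivation:
Step 1: prey: 44+8-17=35; pred: 13+5-3=15
Step 2: prey: 35+7-15=27; pred: 15+5-4=16
Step 3: prey: 27+5-12=20; pred: 16+4-4=16
Step 4: prey: 20+4-9=15; pred: 16+3-4=15
Step 5: prey: 15+3-6=12; pred: 15+2-4=13
Step 6: prey: 12+2-4=10; pred: 13+1-3=11
Step 7: prey: 10+2-3=9; pred: 11+1-3=9
Step 8: prey: 9+1-2=8; pred: 9+0-2=7
Step 9: prey: 8+1-1=8; pred: 7+0-2=5
Step 10: prey: 8+1-1=8; pred: 5+0-1=4
Step 11: prey: 8+1-0=9; pred: 4+0-1=3
Step 12: prey: 9+1-0=10; pred: 3+0-0=3
Step 13: prey: 10+2-0=12; pred: 3+0-0=3
Step 14: prey: 12+2-1=13; pred: 3+0-0=3
Step 15: prey: 13+2-1=14; pred: 3+0-0=3
No extinction within 15 steps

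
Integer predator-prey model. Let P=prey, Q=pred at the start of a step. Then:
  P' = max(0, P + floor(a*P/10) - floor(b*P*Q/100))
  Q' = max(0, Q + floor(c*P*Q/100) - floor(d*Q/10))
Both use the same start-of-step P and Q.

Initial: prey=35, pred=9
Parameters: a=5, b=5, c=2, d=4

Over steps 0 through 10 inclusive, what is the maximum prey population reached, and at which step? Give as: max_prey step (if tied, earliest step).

Answer: 37 1

Derivation:
Step 1: prey: 35+17-15=37; pred: 9+6-3=12
Step 2: prey: 37+18-22=33; pred: 12+8-4=16
Step 3: prey: 33+16-26=23; pred: 16+10-6=20
Step 4: prey: 23+11-23=11; pred: 20+9-8=21
Step 5: prey: 11+5-11=5; pred: 21+4-8=17
Step 6: prey: 5+2-4=3; pred: 17+1-6=12
Step 7: prey: 3+1-1=3; pred: 12+0-4=8
Step 8: prey: 3+1-1=3; pred: 8+0-3=5
Step 9: prey: 3+1-0=4; pred: 5+0-2=3
Step 10: prey: 4+2-0=6; pred: 3+0-1=2
Max prey = 37 at step 1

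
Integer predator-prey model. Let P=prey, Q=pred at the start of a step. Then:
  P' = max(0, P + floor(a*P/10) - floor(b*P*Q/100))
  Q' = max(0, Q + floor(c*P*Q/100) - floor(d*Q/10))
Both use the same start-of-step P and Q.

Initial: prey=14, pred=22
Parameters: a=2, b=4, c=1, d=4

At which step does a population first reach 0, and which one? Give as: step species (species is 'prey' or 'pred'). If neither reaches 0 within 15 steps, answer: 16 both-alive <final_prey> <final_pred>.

Step 1: prey: 14+2-12=4; pred: 22+3-8=17
Step 2: prey: 4+0-2=2; pred: 17+0-6=11
Step 3: prey: 2+0-0=2; pred: 11+0-4=7
Step 4: prey: 2+0-0=2; pred: 7+0-2=5
Step 5: prey: 2+0-0=2; pred: 5+0-2=3
Step 6: prey: 2+0-0=2; pred: 3+0-1=2
Step 7: prey: 2+0-0=2; pred: 2+0-0=2
Steps 8-15: state stable at prey=2, pred=2 (no change)
No extinction within 15 steps

Answer: 16 both-alive 2 2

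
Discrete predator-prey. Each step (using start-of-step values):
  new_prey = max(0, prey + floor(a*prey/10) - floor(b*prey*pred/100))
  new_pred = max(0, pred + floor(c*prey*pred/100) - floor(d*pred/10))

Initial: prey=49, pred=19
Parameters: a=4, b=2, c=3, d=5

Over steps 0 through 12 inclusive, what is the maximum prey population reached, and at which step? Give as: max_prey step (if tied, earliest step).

Step 1: prey: 49+19-18=50; pred: 19+27-9=37
Step 2: prey: 50+20-37=33; pred: 37+55-18=74
Step 3: prey: 33+13-48=0; pred: 74+73-37=110
Step 4: prey: 0+0-0=0; pred: 110+0-55=55
Step 5: prey: 0+0-0=0; pred: 55+0-27=28
Step 6: prey: 0+0-0=0; pred: 28+0-14=14
Step 7: prey: 0+0-0=0; pred: 14+0-7=7
Step 8: prey: 0+0-0=0; pred: 7+0-3=4
Step 9: prey: 0+0-0=0; pred: 4+0-2=2
Step 10: prey: 0+0-0=0; pred: 2+0-1=1
Step 11: prey: 0+0-0=0; pred: 1+0-0=1
Step 12: prey: 0+0-0=0; pred: 1+0-0=1
Max prey = 50 at step 1

Answer: 50 1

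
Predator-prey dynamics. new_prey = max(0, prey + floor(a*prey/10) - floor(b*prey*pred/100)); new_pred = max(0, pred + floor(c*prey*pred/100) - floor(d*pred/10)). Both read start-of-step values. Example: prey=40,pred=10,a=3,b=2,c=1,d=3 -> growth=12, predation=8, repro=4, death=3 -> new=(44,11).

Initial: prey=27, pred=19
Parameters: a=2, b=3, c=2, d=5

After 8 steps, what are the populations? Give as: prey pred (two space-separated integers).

Step 1: prey: 27+5-15=17; pred: 19+10-9=20
Step 2: prey: 17+3-10=10; pred: 20+6-10=16
Step 3: prey: 10+2-4=8; pred: 16+3-8=11
Step 4: prey: 8+1-2=7; pred: 11+1-5=7
Step 5: prey: 7+1-1=7; pred: 7+0-3=4
Step 6: prey: 7+1-0=8; pred: 4+0-2=2
Step 7: prey: 8+1-0=9; pred: 2+0-1=1
Step 8: prey: 9+1-0=10; pred: 1+0-0=1

Answer: 10 1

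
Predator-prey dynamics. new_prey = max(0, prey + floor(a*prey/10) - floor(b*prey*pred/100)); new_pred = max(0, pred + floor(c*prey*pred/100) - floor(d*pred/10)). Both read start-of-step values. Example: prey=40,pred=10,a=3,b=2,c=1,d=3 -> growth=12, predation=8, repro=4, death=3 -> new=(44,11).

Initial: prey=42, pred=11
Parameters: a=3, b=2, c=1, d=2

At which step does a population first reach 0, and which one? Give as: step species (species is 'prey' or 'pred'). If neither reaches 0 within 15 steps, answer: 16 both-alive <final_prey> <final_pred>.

Step 1: prey: 42+12-9=45; pred: 11+4-2=13
Step 2: prey: 45+13-11=47; pred: 13+5-2=16
Step 3: prey: 47+14-15=46; pred: 16+7-3=20
Step 4: prey: 46+13-18=41; pred: 20+9-4=25
Step 5: prey: 41+12-20=33; pred: 25+10-5=30
Step 6: prey: 33+9-19=23; pred: 30+9-6=33
Step 7: prey: 23+6-15=14; pred: 33+7-6=34
Step 8: prey: 14+4-9=9; pred: 34+4-6=32
Step 9: prey: 9+2-5=6; pred: 32+2-6=28
Step 10: prey: 6+1-3=4; pred: 28+1-5=24
Step 11: prey: 4+1-1=4; pred: 24+0-4=20
Step 12: prey: 4+1-1=4; pred: 20+0-4=16
Step 13: prey: 4+1-1=4; pred: 16+0-3=13
Step 14: prey: 4+1-1=4; pred: 13+0-2=11
Step 15: prey: 4+1-0=5; pred: 11+0-2=9
No extinction within 15 steps

Answer: 16 both-alive 5 9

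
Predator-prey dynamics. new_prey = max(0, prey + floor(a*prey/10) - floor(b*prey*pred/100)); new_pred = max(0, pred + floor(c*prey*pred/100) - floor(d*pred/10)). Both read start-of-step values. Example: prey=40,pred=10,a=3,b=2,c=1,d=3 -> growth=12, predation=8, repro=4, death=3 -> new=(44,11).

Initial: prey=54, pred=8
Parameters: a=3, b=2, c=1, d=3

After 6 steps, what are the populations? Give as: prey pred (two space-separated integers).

Answer: 34 42

Derivation:
Step 1: prey: 54+16-8=62; pred: 8+4-2=10
Step 2: prey: 62+18-12=68; pred: 10+6-3=13
Step 3: prey: 68+20-17=71; pred: 13+8-3=18
Step 4: prey: 71+21-25=67; pred: 18+12-5=25
Step 5: prey: 67+20-33=54; pred: 25+16-7=34
Step 6: prey: 54+16-36=34; pred: 34+18-10=42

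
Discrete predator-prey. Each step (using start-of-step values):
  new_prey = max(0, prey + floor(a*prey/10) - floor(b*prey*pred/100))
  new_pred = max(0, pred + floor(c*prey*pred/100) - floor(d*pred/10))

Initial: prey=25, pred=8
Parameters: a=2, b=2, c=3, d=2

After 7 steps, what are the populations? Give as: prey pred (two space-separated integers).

Step 1: prey: 25+5-4=26; pred: 8+6-1=13
Step 2: prey: 26+5-6=25; pred: 13+10-2=21
Step 3: prey: 25+5-10=20; pred: 21+15-4=32
Step 4: prey: 20+4-12=12; pred: 32+19-6=45
Step 5: prey: 12+2-10=4; pred: 45+16-9=52
Step 6: prey: 4+0-4=0; pred: 52+6-10=48
Step 7: prey: 0+0-0=0; pred: 48+0-9=39

Answer: 0 39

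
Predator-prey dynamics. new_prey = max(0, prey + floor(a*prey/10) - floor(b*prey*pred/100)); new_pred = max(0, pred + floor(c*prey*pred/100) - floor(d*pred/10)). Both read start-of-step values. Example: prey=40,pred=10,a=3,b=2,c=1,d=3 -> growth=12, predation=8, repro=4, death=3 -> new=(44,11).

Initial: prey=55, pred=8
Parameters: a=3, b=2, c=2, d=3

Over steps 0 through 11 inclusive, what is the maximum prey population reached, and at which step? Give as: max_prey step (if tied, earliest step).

Step 1: prey: 55+16-8=63; pred: 8+8-2=14
Step 2: prey: 63+18-17=64; pred: 14+17-4=27
Step 3: prey: 64+19-34=49; pred: 27+34-8=53
Step 4: prey: 49+14-51=12; pred: 53+51-15=89
Step 5: prey: 12+3-21=0; pred: 89+21-26=84
Step 6: prey: 0+0-0=0; pred: 84+0-25=59
Step 7: prey: 0+0-0=0; pred: 59+0-17=42
Step 8: prey: 0+0-0=0; pred: 42+0-12=30
Step 9: prey: 0+0-0=0; pred: 30+0-9=21
Step 10: prey: 0+0-0=0; pred: 21+0-6=15
Step 11: prey: 0+0-0=0; pred: 15+0-4=11
Max prey = 64 at step 2

Answer: 64 2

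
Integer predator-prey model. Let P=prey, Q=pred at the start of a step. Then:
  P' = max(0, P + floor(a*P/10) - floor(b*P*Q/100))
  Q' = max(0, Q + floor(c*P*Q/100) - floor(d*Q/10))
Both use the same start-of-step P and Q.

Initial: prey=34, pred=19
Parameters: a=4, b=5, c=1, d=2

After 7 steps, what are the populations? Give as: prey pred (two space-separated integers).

Step 1: prey: 34+13-32=15; pred: 19+6-3=22
Step 2: prey: 15+6-16=5; pred: 22+3-4=21
Step 3: prey: 5+2-5=2; pred: 21+1-4=18
Step 4: prey: 2+0-1=1; pred: 18+0-3=15
Step 5: prey: 1+0-0=1; pred: 15+0-3=12
Step 6: prey: 1+0-0=1; pred: 12+0-2=10
Step 7: prey: 1+0-0=1; pred: 10+0-2=8

Answer: 1 8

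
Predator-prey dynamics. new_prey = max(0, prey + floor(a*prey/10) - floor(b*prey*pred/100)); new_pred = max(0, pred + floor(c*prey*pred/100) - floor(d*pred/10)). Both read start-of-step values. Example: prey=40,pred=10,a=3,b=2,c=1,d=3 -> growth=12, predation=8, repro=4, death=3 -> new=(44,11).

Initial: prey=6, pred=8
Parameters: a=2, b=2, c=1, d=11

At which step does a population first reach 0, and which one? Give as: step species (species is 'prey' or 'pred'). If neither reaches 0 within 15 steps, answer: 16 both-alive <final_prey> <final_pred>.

Answer: 1 pred

Derivation:
Step 1: prey: 6+1-0=7; pred: 8+0-8=0
First extinction: pred at step 1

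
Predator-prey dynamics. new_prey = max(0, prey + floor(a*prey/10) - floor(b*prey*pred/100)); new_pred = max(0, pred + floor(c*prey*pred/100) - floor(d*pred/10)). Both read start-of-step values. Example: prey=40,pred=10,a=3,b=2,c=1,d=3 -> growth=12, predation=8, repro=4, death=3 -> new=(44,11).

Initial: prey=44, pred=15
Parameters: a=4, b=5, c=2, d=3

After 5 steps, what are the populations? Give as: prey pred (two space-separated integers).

Answer: 0 12

Derivation:
Step 1: prey: 44+17-33=28; pred: 15+13-4=24
Step 2: prey: 28+11-33=6; pred: 24+13-7=30
Step 3: prey: 6+2-9=0; pred: 30+3-9=24
Step 4: prey: 0+0-0=0; pred: 24+0-7=17
Step 5: prey: 0+0-0=0; pred: 17+0-5=12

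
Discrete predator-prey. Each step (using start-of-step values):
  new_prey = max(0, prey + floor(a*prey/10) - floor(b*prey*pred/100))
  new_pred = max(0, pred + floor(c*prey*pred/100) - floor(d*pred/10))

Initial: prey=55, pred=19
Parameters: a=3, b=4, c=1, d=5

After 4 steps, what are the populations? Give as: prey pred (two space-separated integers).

Step 1: prey: 55+16-41=30; pred: 19+10-9=20
Step 2: prey: 30+9-24=15; pred: 20+6-10=16
Step 3: prey: 15+4-9=10; pred: 16+2-8=10
Step 4: prey: 10+3-4=9; pred: 10+1-5=6

Answer: 9 6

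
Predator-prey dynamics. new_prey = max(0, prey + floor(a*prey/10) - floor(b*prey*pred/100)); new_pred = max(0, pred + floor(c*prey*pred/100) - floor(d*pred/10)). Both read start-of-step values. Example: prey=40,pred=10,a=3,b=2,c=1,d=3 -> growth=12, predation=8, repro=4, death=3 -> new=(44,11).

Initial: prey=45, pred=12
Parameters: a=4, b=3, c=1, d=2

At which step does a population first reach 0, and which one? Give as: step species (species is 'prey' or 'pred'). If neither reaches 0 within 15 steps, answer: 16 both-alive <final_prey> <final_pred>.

Step 1: prey: 45+18-16=47; pred: 12+5-2=15
Step 2: prey: 47+18-21=44; pred: 15+7-3=19
Step 3: prey: 44+17-25=36; pred: 19+8-3=24
Step 4: prey: 36+14-25=25; pred: 24+8-4=28
Step 5: prey: 25+10-21=14; pred: 28+7-5=30
Step 6: prey: 14+5-12=7; pred: 30+4-6=28
Step 7: prey: 7+2-5=4; pred: 28+1-5=24
Step 8: prey: 4+1-2=3; pred: 24+0-4=20
Step 9: prey: 3+1-1=3; pred: 20+0-4=16
Step 10: prey: 3+1-1=3; pred: 16+0-3=13
Step 11: prey: 3+1-1=3; pred: 13+0-2=11
Step 12: prey: 3+1-0=4; pred: 11+0-2=9
Step 13: prey: 4+1-1=4; pred: 9+0-1=8
Step 14: prey: 4+1-0=5; pred: 8+0-1=7
Step 15: prey: 5+2-1=6; pred: 7+0-1=6
No extinction within 15 steps

Answer: 16 both-alive 6 6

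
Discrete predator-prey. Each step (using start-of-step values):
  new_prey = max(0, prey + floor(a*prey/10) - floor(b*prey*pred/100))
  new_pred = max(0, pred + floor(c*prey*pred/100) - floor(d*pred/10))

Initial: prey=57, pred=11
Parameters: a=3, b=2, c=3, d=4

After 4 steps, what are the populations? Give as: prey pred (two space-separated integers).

Answer: 0 91

Derivation:
Step 1: prey: 57+17-12=62; pred: 11+18-4=25
Step 2: prey: 62+18-31=49; pred: 25+46-10=61
Step 3: prey: 49+14-59=4; pred: 61+89-24=126
Step 4: prey: 4+1-10=0; pred: 126+15-50=91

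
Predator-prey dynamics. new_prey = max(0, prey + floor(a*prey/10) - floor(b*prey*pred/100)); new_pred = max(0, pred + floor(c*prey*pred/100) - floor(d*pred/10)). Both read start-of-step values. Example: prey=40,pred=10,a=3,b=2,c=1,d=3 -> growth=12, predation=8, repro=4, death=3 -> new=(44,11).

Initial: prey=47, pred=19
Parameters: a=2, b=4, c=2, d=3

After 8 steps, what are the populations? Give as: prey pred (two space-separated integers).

Step 1: prey: 47+9-35=21; pred: 19+17-5=31
Step 2: prey: 21+4-26=0; pred: 31+13-9=35
Step 3: prey: 0+0-0=0; pred: 35+0-10=25
Step 4: prey: 0+0-0=0; pred: 25+0-7=18
Step 5: prey: 0+0-0=0; pred: 18+0-5=13
Step 6: prey: 0+0-0=0; pred: 13+0-3=10
Step 7: prey: 0+0-0=0; pred: 10+0-3=7
Step 8: prey: 0+0-0=0; pred: 7+0-2=5

Answer: 0 5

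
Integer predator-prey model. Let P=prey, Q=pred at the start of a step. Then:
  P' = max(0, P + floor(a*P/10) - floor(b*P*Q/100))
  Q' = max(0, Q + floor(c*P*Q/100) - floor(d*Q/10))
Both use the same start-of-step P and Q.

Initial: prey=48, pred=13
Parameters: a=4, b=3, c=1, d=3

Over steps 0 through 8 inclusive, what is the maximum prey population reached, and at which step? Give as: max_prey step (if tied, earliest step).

Step 1: prey: 48+19-18=49; pred: 13+6-3=16
Step 2: prey: 49+19-23=45; pred: 16+7-4=19
Step 3: prey: 45+18-25=38; pred: 19+8-5=22
Step 4: prey: 38+15-25=28; pred: 22+8-6=24
Step 5: prey: 28+11-20=19; pred: 24+6-7=23
Step 6: prey: 19+7-13=13; pred: 23+4-6=21
Step 7: prey: 13+5-8=10; pred: 21+2-6=17
Step 8: prey: 10+4-5=9; pred: 17+1-5=13
Max prey = 49 at step 1

Answer: 49 1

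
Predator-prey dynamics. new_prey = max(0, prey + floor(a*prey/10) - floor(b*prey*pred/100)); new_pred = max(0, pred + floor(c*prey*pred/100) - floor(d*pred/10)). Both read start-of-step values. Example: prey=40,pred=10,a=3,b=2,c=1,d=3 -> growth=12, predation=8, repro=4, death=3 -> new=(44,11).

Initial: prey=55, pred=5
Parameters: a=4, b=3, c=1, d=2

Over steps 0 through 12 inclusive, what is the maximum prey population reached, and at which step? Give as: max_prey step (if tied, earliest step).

Answer: 95 3

Derivation:
Step 1: prey: 55+22-8=69; pred: 5+2-1=6
Step 2: prey: 69+27-12=84; pred: 6+4-1=9
Step 3: prey: 84+33-22=95; pred: 9+7-1=15
Step 4: prey: 95+38-42=91; pred: 15+14-3=26
Step 5: prey: 91+36-70=57; pred: 26+23-5=44
Step 6: prey: 57+22-75=4; pred: 44+25-8=61
Step 7: prey: 4+1-7=0; pred: 61+2-12=51
Step 8: prey: 0+0-0=0; pred: 51+0-10=41
Step 9: prey: 0+0-0=0; pred: 41+0-8=33
Step 10: prey: 0+0-0=0; pred: 33+0-6=27
Step 11: prey: 0+0-0=0; pred: 27+0-5=22
Step 12: prey: 0+0-0=0; pred: 22+0-4=18
Max prey = 95 at step 3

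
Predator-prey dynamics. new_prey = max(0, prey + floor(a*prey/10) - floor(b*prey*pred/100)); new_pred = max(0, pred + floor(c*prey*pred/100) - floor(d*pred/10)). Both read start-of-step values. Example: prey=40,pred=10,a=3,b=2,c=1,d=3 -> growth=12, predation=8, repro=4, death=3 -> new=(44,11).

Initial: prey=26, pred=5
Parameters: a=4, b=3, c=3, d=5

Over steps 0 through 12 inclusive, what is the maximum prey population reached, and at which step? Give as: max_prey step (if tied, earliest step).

Answer: 49 4

Derivation:
Step 1: prey: 26+10-3=33; pred: 5+3-2=6
Step 2: prey: 33+13-5=41; pred: 6+5-3=8
Step 3: prey: 41+16-9=48; pred: 8+9-4=13
Step 4: prey: 48+19-18=49; pred: 13+18-6=25
Step 5: prey: 49+19-36=32; pred: 25+36-12=49
Step 6: prey: 32+12-47=0; pred: 49+47-24=72
Step 7: prey: 0+0-0=0; pred: 72+0-36=36
Step 8: prey: 0+0-0=0; pred: 36+0-18=18
Step 9: prey: 0+0-0=0; pred: 18+0-9=9
Step 10: prey: 0+0-0=0; pred: 9+0-4=5
Step 11: prey: 0+0-0=0; pred: 5+0-2=3
Step 12: prey: 0+0-0=0; pred: 3+0-1=2
Max prey = 49 at step 4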